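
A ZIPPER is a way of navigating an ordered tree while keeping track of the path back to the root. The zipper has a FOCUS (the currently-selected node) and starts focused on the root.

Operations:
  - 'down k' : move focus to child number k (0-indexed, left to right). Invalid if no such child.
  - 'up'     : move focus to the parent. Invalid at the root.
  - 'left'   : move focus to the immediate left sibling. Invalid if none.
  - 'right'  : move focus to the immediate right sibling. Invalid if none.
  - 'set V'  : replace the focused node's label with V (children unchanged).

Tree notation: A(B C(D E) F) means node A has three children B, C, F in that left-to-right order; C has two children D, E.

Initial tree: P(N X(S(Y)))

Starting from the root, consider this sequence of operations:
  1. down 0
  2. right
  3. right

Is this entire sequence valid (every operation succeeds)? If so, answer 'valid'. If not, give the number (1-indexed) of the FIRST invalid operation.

Step 1 (down 0): focus=N path=0 depth=1 children=[] left=[] right=['X'] parent=P
Step 2 (right): focus=X path=1 depth=1 children=['S'] left=['N'] right=[] parent=P
Step 3 (right): INVALID

Answer: 3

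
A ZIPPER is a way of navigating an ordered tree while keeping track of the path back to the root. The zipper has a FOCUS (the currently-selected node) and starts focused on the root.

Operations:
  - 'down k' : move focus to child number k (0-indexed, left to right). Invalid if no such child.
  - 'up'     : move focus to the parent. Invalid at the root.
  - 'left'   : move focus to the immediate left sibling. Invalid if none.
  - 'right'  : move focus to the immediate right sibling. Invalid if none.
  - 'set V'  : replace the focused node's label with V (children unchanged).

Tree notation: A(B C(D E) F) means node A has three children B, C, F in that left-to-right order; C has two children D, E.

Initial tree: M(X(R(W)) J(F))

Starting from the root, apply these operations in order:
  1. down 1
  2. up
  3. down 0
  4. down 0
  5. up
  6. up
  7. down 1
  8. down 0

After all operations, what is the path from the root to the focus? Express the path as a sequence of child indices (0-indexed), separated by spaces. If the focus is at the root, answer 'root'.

Step 1 (down 1): focus=J path=1 depth=1 children=['F'] left=['X'] right=[] parent=M
Step 2 (up): focus=M path=root depth=0 children=['X', 'J'] (at root)
Step 3 (down 0): focus=X path=0 depth=1 children=['R'] left=[] right=['J'] parent=M
Step 4 (down 0): focus=R path=0/0 depth=2 children=['W'] left=[] right=[] parent=X
Step 5 (up): focus=X path=0 depth=1 children=['R'] left=[] right=['J'] parent=M
Step 6 (up): focus=M path=root depth=0 children=['X', 'J'] (at root)
Step 7 (down 1): focus=J path=1 depth=1 children=['F'] left=['X'] right=[] parent=M
Step 8 (down 0): focus=F path=1/0 depth=2 children=[] left=[] right=[] parent=J

Answer: 1 0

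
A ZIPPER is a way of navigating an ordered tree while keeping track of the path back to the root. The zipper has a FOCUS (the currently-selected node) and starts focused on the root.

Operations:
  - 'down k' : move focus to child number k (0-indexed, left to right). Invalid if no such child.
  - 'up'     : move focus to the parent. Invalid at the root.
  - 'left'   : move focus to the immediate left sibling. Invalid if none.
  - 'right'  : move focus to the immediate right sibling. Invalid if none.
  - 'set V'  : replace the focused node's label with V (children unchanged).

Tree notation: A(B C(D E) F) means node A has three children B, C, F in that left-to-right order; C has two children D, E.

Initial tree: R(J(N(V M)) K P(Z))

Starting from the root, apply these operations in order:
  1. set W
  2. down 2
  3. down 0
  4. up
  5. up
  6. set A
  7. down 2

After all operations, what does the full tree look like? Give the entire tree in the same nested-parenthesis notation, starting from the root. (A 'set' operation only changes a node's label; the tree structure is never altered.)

Step 1 (set W): focus=W path=root depth=0 children=['J', 'K', 'P'] (at root)
Step 2 (down 2): focus=P path=2 depth=1 children=['Z'] left=['J', 'K'] right=[] parent=W
Step 3 (down 0): focus=Z path=2/0 depth=2 children=[] left=[] right=[] parent=P
Step 4 (up): focus=P path=2 depth=1 children=['Z'] left=['J', 'K'] right=[] parent=W
Step 5 (up): focus=W path=root depth=0 children=['J', 'K', 'P'] (at root)
Step 6 (set A): focus=A path=root depth=0 children=['J', 'K', 'P'] (at root)
Step 7 (down 2): focus=P path=2 depth=1 children=['Z'] left=['J', 'K'] right=[] parent=A

Answer: A(J(N(V M)) K P(Z))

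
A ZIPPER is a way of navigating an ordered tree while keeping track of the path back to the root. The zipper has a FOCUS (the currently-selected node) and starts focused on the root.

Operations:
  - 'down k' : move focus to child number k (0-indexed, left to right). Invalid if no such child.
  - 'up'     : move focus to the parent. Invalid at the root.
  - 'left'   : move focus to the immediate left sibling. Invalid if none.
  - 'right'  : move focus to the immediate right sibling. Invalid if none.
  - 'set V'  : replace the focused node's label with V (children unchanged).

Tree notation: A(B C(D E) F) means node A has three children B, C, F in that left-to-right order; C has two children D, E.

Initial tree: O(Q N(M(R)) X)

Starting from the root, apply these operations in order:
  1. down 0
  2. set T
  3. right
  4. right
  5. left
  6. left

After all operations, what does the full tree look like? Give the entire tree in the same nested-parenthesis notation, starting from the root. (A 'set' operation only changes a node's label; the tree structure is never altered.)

Step 1 (down 0): focus=Q path=0 depth=1 children=[] left=[] right=['N', 'X'] parent=O
Step 2 (set T): focus=T path=0 depth=1 children=[] left=[] right=['N', 'X'] parent=O
Step 3 (right): focus=N path=1 depth=1 children=['M'] left=['T'] right=['X'] parent=O
Step 4 (right): focus=X path=2 depth=1 children=[] left=['T', 'N'] right=[] parent=O
Step 5 (left): focus=N path=1 depth=1 children=['M'] left=['T'] right=['X'] parent=O
Step 6 (left): focus=T path=0 depth=1 children=[] left=[] right=['N', 'X'] parent=O

Answer: O(T N(M(R)) X)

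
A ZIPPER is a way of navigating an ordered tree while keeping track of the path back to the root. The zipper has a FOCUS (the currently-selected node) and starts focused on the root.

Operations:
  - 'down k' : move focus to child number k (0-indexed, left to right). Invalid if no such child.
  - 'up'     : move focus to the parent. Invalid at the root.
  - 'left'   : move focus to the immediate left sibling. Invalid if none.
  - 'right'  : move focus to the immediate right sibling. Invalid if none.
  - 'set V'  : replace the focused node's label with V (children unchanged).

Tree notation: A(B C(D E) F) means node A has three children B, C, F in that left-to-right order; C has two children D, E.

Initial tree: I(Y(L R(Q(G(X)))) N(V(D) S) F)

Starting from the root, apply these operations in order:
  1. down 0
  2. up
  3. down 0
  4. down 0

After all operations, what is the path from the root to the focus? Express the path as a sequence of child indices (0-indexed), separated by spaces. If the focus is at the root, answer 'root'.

Step 1 (down 0): focus=Y path=0 depth=1 children=['L', 'R'] left=[] right=['N', 'F'] parent=I
Step 2 (up): focus=I path=root depth=0 children=['Y', 'N', 'F'] (at root)
Step 3 (down 0): focus=Y path=0 depth=1 children=['L', 'R'] left=[] right=['N', 'F'] parent=I
Step 4 (down 0): focus=L path=0/0 depth=2 children=[] left=[] right=['R'] parent=Y

Answer: 0 0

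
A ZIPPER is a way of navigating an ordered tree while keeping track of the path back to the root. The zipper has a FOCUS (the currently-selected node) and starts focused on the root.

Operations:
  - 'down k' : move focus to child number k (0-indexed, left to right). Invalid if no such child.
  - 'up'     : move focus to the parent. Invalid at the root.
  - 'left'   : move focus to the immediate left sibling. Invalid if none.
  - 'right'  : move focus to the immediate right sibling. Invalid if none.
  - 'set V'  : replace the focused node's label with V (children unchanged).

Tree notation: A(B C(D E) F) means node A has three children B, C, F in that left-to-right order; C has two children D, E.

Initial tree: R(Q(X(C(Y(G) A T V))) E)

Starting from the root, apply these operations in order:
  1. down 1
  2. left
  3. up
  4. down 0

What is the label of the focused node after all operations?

Answer: Q

Derivation:
Step 1 (down 1): focus=E path=1 depth=1 children=[] left=['Q'] right=[] parent=R
Step 2 (left): focus=Q path=0 depth=1 children=['X'] left=[] right=['E'] parent=R
Step 3 (up): focus=R path=root depth=0 children=['Q', 'E'] (at root)
Step 4 (down 0): focus=Q path=0 depth=1 children=['X'] left=[] right=['E'] parent=R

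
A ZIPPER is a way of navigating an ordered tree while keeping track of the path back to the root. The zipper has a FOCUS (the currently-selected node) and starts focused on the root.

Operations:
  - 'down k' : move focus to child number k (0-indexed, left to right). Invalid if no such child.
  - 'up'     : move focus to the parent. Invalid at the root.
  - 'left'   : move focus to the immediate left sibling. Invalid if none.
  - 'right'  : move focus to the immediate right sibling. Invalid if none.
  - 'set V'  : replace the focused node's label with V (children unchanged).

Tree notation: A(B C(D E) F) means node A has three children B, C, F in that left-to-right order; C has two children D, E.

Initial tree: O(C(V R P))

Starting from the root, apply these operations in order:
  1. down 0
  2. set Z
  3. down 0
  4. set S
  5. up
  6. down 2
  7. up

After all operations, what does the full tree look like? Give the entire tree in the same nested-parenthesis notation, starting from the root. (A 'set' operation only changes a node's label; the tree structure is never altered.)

Answer: O(Z(S R P))

Derivation:
Step 1 (down 0): focus=C path=0 depth=1 children=['V', 'R', 'P'] left=[] right=[] parent=O
Step 2 (set Z): focus=Z path=0 depth=1 children=['V', 'R', 'P'] left=[] right=[] parent=O
Step 3 (down 0): focus=V path=0/0 depth=2 children=[] left=[] right=['R', 'P'] parent=Z
Step 4 (set S): focus=S path=0/0 depth=2 children=[] left=[] right=['R', 'P'] parent=Z
Step 5 (up): focus=Z path=0 depth=1 children=['S', 'R', 'P'] left=[] right=[] parent=O
Step 6 (down 2): focus=P path=0/2 depth=2 children=[] left=['S', 'R'] right=[] parent=Z
Step 7 (up): focus=Z path=0 depth=1 children=['S', 'R', 'P'] left=[] right=[] parent=O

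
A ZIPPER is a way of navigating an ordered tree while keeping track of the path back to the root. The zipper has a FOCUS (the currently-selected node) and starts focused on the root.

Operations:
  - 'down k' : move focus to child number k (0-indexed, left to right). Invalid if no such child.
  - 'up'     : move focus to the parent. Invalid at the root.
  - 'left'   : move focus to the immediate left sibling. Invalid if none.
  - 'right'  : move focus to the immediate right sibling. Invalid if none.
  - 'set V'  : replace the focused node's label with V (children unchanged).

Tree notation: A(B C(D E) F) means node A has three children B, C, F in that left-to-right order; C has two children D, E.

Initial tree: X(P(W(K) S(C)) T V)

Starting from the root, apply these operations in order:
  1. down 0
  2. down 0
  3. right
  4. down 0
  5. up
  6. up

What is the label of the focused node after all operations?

Answer: P

Derivation:
Step 1 (down 0): focus=P path=0 depth=1 children=['W', 'S'] left=[] right=['T', 'V'] parent=X
Step 2 (down 0): focus=W path=0/0 depth=2 children=['K'] left=[] right=['S'] parent=P
Step 3 (right): focus=S path=0/1 depth=2 children=['C'] left=['W'] right=[] parent=P
Step 4 (down 0): focus=C path=0/1/0 depth=3 children=[] left=[] right=[] parent=S
Step 5 (up): focus=S path=0/1 depth=2 children=['C'] left=['W'] right=[] parent=P
Step 6 (up): focus=P path=0 depth=1 children=['W', 'S'] left=[] right=['T', 'V'] parent=X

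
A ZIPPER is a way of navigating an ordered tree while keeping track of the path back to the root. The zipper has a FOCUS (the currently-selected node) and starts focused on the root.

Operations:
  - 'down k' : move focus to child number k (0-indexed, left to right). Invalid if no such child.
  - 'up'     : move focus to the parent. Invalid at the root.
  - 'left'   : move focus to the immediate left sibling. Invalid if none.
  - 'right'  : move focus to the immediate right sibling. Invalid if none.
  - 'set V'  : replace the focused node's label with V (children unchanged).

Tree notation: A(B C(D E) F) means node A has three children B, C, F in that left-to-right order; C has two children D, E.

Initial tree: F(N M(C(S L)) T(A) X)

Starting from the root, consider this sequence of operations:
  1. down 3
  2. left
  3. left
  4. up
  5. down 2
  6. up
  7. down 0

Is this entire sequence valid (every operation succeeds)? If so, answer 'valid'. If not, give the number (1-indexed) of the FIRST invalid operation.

Step 1 (down 3): focus=X path=3 depth=1 children=[] left=['N', 'M', 'T'] right=[] parent=F
Step 2 (left): focus=T path=2 depth=1 children=['A'] left=['N', 'M'] right=['X'] parent=F
Step 3 (left): focus=M path=1 depth=1 children=['C'] left=['N'] right=['T', 'X'] parent=F
Step 4 (up): focus=F path=root depth=0 children=['N', 'M', 'T', 'X'] (at root)
Step 5 (down 2): focus=T path=2 depth=1 children=['A'] left=['N', 'M'] right=['X'] parent=F
Step 6 (up): focus=F path=root depth=0 children=['N', 'M', 'T', 'X'] (at root)
Step 7 (down 0): focus=N path=0 depth=1 children=[] left=[] right=['M', 'T', 'X'] parent=F

Answer: valid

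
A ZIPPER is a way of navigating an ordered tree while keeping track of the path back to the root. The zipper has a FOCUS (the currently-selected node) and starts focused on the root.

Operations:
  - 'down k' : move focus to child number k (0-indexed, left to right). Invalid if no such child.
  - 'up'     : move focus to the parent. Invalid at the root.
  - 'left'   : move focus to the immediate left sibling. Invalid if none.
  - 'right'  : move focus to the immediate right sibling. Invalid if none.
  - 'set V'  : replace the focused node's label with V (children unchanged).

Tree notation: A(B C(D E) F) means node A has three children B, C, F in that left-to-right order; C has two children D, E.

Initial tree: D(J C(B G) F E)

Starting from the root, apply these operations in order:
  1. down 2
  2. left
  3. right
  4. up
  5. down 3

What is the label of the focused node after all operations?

Answer: E

Derivation:
Step 1 (down 2): focus=F path=2 depth=1 children=[] left=['J', 'C'] right=['E'] parent=D
Step 2 (left): focus=C path=1 depth=1 children=['B', 'G'] left=['J'] right=['F', 'E'] parent=D
Step 3 (right): focus=F path=2 depth=1 children=[] left=['J', 'C'] right=['E'] parent=D
Step 4 (up): focus=D path=root depth=0 children=['J', 'C', 'F', 'E'] (at root)
Step 5 (down 3): focus=E path=3 depth=1 children=[] left=['J', 'C', 'F'] right=[] parent=D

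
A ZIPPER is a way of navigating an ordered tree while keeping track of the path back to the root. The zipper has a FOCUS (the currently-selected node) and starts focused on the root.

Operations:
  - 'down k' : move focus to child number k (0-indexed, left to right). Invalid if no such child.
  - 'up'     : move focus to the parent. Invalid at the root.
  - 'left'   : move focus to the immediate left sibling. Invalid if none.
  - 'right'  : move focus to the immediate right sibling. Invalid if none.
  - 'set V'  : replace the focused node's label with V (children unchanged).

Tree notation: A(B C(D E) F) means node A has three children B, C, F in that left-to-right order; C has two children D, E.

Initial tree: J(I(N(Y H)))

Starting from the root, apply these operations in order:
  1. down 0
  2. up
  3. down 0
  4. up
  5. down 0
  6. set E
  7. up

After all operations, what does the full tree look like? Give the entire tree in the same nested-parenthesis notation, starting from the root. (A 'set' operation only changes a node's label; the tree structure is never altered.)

Step 1 (down 0): focus=I path=0 depth=1 children=['N'] left=[] right=[] parent=J
Step 2 (up): focus=J path=root depth=0 children=['I'] (at root)
Step 3 (down 0): focus=I path=0 depth=1 children=['N'] left=[] right=[] parent=J
Step 4 (up): focus=J path=root depth=0 children=['I'] (at root)
Step 5 (down 0): focus=I path=0 depth=1 children=['N'] left=[] right=[] parent=J
Step 6 (set E): focus=E path=0 depth=1 children=['N'] left=[] right=[] parent=J
Step 7 (up): focus=J path=root depth=0 children=['E'] (at root)

Answer: J(E(N(Y H)))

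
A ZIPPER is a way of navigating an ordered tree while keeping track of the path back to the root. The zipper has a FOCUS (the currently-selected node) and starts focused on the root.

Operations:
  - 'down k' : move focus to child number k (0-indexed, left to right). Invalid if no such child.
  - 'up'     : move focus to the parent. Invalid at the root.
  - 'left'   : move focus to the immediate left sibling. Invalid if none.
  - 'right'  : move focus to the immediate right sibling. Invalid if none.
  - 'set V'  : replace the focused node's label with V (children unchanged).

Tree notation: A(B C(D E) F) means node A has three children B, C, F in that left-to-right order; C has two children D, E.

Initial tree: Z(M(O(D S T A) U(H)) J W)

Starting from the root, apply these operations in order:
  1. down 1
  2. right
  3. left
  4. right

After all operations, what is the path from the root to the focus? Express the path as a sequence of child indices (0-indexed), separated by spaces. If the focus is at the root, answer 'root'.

Answer: 2

Derivation:
Step 1 (down 1): focus=J path=1 depth=1 children=[] left=['M'] right=['W'] parent=Z
Step 2 (right): focus=W path=2 depth=1 children=[] left=['M', 'J'] right=[] parent=Z
Step 3 (left): focus=J path=1 depth=1 children=[] left=['M'] right=['W'] parent=Z
Step 4 (right): focus=W path=2 depth=1 children=[] left=['M', 'J'] right=[] parent=Z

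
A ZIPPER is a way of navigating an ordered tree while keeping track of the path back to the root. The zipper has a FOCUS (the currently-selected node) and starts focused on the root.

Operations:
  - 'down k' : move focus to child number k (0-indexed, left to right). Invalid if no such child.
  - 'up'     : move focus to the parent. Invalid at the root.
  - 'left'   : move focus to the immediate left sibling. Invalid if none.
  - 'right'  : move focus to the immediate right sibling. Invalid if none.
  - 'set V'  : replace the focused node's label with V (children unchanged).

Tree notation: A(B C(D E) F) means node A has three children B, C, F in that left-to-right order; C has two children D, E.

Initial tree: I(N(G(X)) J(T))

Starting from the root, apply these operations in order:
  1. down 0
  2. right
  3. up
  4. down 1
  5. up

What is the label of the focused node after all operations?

Step 1 (down 0): focus=N path=0 depth=1 children=['G'] left=[] right=['J'] parent=I
Step 2 (right): focus=J path=1 depth=1 children=['T'] left=['N'] right=[] parent=I
Step 3 (up): focus=I path=root depth=0 children=['N', 'J'] (at root)
Step 4 (down 1): focus=J path=1 depth=1 children=['T'] left=['N'] right=[] parent=I
Step 5 (up): focus=I path=root depth=0 children=['N', 'J'] (at root)

Answer: I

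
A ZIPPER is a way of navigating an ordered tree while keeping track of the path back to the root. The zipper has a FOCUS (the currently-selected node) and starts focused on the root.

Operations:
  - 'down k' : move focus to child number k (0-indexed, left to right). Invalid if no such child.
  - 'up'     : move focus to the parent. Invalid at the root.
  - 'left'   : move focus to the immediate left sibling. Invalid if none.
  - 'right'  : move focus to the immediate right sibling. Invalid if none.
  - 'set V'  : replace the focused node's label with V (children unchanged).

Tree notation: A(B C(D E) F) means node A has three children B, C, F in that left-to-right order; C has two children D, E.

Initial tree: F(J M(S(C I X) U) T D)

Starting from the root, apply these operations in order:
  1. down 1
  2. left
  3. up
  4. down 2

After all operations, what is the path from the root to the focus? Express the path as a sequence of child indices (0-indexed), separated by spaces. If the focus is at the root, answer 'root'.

Answer: 2

Derivation:
Step 1 (down 1): focus=M path=1 depth=1 children=['S', 'U'] left=['J'] right=['T', 'D'] parent=F
Step 2 (left): focus=J path=0 depth=1 children=[] left=[] right=['M', 'T', 'D'] parent=F
Step 3 (up): focus=F path=root depth=0 children=['J', 'M', 'T', 'D'] (at root)
Step 4 (down 2): focus=T path=2 depth=1 children=[] left=['J', 'M'] right=['D'] parent=F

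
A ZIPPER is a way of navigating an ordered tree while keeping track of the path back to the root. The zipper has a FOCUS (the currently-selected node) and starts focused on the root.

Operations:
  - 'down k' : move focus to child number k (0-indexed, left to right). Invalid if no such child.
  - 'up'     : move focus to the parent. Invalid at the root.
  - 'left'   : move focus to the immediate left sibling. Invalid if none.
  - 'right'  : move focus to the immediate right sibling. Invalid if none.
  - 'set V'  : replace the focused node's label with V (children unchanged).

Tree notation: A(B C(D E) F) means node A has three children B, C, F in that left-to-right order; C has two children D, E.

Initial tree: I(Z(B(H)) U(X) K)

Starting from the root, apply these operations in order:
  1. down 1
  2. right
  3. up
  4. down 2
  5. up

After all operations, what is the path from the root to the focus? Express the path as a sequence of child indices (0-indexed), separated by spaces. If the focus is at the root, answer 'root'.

Answer: root

Derivation:
Step 1 (down 1): focus=U path=1 depth=1 children=['X'] left=['Z'] right=['K'] parent=I
Step 2 (right): focus=K path=2 depth=1 children=[] left=['Z', 'U'] right=[] parent=I
Step 3 (up): focus=I path=root depth=0 children=['Z', 'U', 'K'] (at root)
Step 4 (down 2): focus=K path=2 depth=1 children=[] left=['Z', 'U'] right=[] parent=I
Step 5 (up): focus=I path=root depth=0 children=['Z', 'U', 'K'] (at root)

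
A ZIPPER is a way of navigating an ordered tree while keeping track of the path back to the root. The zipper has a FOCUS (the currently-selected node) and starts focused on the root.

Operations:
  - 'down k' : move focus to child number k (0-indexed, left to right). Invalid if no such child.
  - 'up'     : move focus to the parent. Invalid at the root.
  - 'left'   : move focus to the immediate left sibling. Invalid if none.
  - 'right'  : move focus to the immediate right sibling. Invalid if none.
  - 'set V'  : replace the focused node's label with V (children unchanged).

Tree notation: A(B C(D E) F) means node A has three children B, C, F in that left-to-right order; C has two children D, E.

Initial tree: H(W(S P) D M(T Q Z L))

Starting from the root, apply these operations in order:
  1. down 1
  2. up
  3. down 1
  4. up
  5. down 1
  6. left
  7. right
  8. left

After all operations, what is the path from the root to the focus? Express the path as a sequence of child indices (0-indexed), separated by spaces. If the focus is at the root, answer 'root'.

Answer: 0

Derivation:
Step 1 (down 1): focus=D path=1 depth=1 children=[] left=['W'] right=['M'] parent=H
Step 2 (up): focus=H path=root depth=0 children=['W', 'D', 'M'] (at root)
Step 3 (down 1): focus=D path=1 depth=1 children=[] left=['W'] right=['M'] parent=H
Step 4 (up): focus=H path=root depth=0 children=['W', 'D', 'M'] (at root)
Step 5 (down 1): focus=D path=1 depth=1 children=[] left=['W'] right=['M'] parent=H
Step 6 (left): focus=W path=0 depth=1 children=['S', 'P'] left=[] right=['D', 'M'] parent=H
Step 7 (right): focus=D path=1 depth=1 children=[] left=['W'] right=['M'] parent=H
Step 8 (left): focus=W path=0 depth=1 children=['S', 'P'] left=[] right=['D', 'M'] parent=H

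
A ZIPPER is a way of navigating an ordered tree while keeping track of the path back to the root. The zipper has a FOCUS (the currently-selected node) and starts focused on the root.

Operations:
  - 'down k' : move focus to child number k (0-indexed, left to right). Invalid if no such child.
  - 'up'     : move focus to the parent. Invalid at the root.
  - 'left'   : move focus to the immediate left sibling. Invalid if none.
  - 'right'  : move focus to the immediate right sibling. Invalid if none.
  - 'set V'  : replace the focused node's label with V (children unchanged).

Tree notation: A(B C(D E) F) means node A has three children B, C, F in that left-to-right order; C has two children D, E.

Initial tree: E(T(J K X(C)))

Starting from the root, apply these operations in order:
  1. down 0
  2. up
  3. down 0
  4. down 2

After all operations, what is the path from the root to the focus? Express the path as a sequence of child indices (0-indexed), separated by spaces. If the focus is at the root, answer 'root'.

Step 1 (down 0): focus=T path=0 depth=1 children=['J', 'K', 'X'] left=[] right=[] parent=E
Step 2 (up): focus=E path=root depth=0 children=['T'] (at root)
Step 3 (down 0): focus=T path=0 depth=1 children=['J', 'K', 'X'] left=[] right=[] parent=E
Step 4 (down 2): focus=X path=0/2 depth=2 children=['C'] left=['J', 'K'] right=[] parent=T

Answer: 0 2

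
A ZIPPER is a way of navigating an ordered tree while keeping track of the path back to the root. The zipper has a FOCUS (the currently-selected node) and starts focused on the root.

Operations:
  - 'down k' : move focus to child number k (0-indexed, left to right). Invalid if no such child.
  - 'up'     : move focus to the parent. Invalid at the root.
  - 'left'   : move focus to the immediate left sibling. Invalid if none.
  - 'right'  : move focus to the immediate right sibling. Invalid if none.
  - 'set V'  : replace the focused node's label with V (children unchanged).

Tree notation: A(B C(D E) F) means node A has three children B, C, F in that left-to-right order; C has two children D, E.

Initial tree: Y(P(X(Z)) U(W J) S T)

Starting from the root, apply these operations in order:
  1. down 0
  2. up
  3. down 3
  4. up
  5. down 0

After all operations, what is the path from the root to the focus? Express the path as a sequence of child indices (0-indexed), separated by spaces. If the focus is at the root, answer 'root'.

Answer: 0

Derivation:
Step 1 (down 0): focus=P path=0 depth=1 children=['X'] left=[] right=['U', 'S', 'T'] parent=Y
Step 2 (up): focus=Y path=root depth=0 children=['P', 'U', 'S', 'T'] (at root)
Step 3 (down 3): focus=T path=3 depth=1 children=[] left=['P', 'U', 'S'] right=[] parent=Y
Step 4 (up): focus=Y path=root depth=0 children=['P', 'U', 'S', 'T'] (at root)
Step 5 (down 0): focus=P path=0 depth=1 children=['X'] left=[] right=['U', 'S', 'T'] parent=Y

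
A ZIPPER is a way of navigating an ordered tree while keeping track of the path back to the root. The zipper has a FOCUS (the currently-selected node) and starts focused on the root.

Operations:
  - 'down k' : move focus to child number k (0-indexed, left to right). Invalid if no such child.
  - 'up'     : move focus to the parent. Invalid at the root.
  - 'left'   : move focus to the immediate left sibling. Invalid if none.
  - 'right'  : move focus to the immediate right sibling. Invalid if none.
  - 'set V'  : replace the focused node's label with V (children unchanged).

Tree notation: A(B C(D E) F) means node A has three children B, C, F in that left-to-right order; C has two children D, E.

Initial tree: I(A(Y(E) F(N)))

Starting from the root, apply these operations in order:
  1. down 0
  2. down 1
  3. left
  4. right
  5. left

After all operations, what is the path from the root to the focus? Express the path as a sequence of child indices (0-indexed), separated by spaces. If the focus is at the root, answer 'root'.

Answer: 0 0

Derivation:
Step 1 (down 0): focus=A path=0 depth=1 children=['Y', 'F'] left=[] right=[] parent=I
Step 2 (down 1): focus=F path=0/1 depth=2 children=['N'] left=['Y'] right=[] parent=A
Step 3 (left): focus=Y path=0/0 depth=2 children=['E'] left=[] right=['F'] parent=A
Step 4 (right): focus=F path=0/1 depth=2 children=['N'] left=['Y'] right=[] parent=A
Step 5 (left): focus=Y path=0/0 depth=2 children=['E'] left=[] right=['F'] parent=A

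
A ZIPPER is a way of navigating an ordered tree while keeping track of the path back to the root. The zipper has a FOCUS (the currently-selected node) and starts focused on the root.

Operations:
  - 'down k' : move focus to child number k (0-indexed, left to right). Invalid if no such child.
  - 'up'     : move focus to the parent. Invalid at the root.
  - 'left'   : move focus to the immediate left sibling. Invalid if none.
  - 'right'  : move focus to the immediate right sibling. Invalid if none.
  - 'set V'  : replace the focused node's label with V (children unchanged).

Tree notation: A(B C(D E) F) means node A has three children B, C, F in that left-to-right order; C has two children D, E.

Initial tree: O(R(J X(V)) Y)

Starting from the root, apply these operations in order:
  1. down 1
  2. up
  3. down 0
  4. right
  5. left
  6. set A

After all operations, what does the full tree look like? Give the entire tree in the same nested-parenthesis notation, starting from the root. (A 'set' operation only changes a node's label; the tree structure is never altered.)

Step 1 (down 1): focus=Y path=1 depth=1 children=[] left=['R'] right=[] parent=O
Step 2 (up): focus=O path=root depth=0 children=['R', 'Y'] (at root)
Step 3 (down 0): focus=R path=0 depth=1 children=['J', 'X'] left=[] right=['Y'] parent=O
Step 4 (right): focus=Y path=1 depth=1 children=[] left=['R'] right=[] parent=O
Step 5 (left): focus=R path=0 depth=1 children=['J', 'X'] left=[] right=['Y'] parent=O
Step 6 (set A): focus=A path=0 depth=1 children=['J', 'X'] left=[] right=['Y'] parent=O

Answer: O(A(J X(V)) Y)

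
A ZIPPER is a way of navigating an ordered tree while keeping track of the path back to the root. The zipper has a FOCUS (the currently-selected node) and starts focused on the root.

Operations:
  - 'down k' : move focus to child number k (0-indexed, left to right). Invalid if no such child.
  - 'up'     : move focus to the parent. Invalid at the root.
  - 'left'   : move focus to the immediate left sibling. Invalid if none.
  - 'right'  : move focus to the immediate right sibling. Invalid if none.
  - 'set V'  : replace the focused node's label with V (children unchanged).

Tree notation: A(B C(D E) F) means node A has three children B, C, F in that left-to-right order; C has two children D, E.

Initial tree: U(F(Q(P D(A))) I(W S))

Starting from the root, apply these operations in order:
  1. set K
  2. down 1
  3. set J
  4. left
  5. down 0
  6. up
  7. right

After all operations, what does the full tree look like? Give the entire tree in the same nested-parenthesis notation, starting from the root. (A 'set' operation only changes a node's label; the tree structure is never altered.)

Step 1 (set K): focus=K path=root depth=0 children=['F', 'I'] (at root)
Step 2 (down 1): focus=I path=1 depth=1 children=['W', 'S'] left=['F'] right=[] parent=K
Step 3 (set J): focus=J path=1 depth=1 children=['W', 'S'] left=['F'] right=[] parent=K
Step 4 (left): focus=F path=0 depth=1 children=['Q'] left=[] right=['J'] parent=K
Step 5 (down 0): focus=Q path=0/0 depth=2 children=['P', 'D'] left=[] right=[] parent=F
Step 6 (up): focus=F path=0 depth=1 children=['Q'] left=[] right=['J'] parent=K
Step 7 (right): focus=J path=1 depth=1 children=['W', 'S'] left=['F'] right=[] parent=K

Answer: K(F(Q(P D(A))) J(W S))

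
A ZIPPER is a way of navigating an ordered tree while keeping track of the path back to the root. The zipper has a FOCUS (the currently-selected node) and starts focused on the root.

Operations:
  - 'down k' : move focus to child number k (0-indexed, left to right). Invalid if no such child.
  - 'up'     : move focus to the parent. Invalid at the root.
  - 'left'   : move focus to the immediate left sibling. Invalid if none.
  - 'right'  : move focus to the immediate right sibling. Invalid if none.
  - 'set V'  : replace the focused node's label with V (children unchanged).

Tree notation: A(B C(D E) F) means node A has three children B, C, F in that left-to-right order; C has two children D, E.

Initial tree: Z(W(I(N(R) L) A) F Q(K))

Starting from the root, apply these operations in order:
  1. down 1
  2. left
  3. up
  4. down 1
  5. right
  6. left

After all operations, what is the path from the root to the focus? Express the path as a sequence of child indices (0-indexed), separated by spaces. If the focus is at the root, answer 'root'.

Answer: 1

Derivation:
Step 1 (down 1): focus=F path=1 depth=1 children=[] left=['W'] right=['Q'] parent=Z
Step 2 (left): focus=W path=0 depth=1 children=['I', 'A'] left=[] right=['F', 'Q'] parent=Z
Step 3 (up): focus=Z path=root depth=0 children=['W', 'F', 'Q'] (at root)
Step 4 (down 1): focus=F path=1 depth=1 children=[] left=['W'] right=['Q'] parent=Z
Step 5 (right): focus=Q path=2 depth=1 children=['K'] left=['W', 'F'] right=[] parent=Z
Step 6 (left): focus=F path=1 depth=1 children=[] left=['W'] right=['Q'] parent=Z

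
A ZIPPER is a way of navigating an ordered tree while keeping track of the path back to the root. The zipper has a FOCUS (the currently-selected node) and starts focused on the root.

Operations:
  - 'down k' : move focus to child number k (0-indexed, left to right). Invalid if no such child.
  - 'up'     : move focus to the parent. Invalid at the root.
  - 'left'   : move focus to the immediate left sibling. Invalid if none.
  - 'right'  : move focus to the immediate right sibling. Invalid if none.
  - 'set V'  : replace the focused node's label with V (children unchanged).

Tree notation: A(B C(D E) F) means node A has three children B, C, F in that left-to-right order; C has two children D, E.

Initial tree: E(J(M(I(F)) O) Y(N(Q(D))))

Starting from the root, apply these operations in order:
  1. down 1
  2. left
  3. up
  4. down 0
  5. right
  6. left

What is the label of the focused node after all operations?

Step 1 (down 1): focus=Y path=1 depth=1 children=['N'] left=['J'] right=[] parent=E
Step 2 (left): focus=J path=0 depth=1 children=['M', 'O'] left=[] right=['Y'] parent=E
Step 3 (up): focus=E path=root depth=0 children=['J', 'Y'] (at root)
Step 4 (down 0): focus=J path=0 depth=1 children=['M', 'O'] left=[] right=['Y'] parent=E
Step 5 (right): focus=Y path=1 depth=1 children=['N'] left=['J'] right=[] parent=E
Step 6 (left): focus=J path=0 depth=1 children=['M', 'O'] left=[] right=['Y'] parent=E

Answer: J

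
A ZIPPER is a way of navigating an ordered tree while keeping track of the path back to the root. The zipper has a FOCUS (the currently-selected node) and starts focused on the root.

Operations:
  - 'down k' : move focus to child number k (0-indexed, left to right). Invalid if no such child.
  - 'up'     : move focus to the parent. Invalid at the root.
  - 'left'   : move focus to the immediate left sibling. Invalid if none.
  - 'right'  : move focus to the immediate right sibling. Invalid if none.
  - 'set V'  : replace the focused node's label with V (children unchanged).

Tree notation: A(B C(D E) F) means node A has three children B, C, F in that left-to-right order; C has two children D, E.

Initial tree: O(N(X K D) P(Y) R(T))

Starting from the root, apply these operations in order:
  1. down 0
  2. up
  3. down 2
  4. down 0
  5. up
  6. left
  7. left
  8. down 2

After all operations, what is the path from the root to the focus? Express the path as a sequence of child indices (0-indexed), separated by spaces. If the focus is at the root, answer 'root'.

Step 1 (down 0): focus=N path=0 depth=1 children=['X', 'K', 'D'] left=[] right=['P', 'R'] parent=O
Step 2 (up): focus=O path=root depth=0 children=['N', 'P', 'R'] (at root)
Step 3 (down 2): focus=R path=2 depth=1 children=['T'] left=['N', 'P'] right=[] parent=O
Step 4 (down 0): focus=T path=2/0 depth=2 children=[] left=[] right=[] parent=R
Step 5 (up): focus=R path=2 depth=1 children=['T'] left=['N', 'P'] right=[] parent=O
Step 6 (left): focus=P path=1 depth=1 children=['Y'] left=['N'] right=['R'] parent=O
Step 7 (left): focus=N path=0 depth=1 children=['X', 'K', 'D'] left=[] right=['P', 'R'] parent=O
Step 8 (down 2): focus=D path=0/2 depth=2 children=[] left=['X', 'K'] right=[] parent=N

Answer: 0 2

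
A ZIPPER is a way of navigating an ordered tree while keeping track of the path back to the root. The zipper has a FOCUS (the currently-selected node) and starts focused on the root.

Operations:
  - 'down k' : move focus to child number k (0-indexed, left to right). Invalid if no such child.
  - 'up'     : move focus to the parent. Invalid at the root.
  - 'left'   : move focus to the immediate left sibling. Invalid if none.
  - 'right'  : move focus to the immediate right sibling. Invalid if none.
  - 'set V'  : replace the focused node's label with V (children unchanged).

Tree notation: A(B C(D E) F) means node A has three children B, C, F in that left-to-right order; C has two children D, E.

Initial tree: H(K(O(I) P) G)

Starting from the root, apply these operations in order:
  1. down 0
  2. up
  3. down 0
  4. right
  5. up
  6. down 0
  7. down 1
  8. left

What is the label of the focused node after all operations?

Step 1 (down 0): focus=K path=0 depth=1 children=['O', 'P'] left=[] right=['G'] parent=H
Step 2 (up): focus=H path=root depth=0 children=['K', 'G'] (at root)
Step 3 (down 0): focus=K path=0 depth=1 children=['O', 'P'] left=[] right=['G'] parent=H
Step 4 (right): focus=G path=1 depth=1 children=[] left=['K'] right=[] parent=H
Step 5 (up): focus=H path=root depth=0 children=['K', 'G'] (at root)
Step 6 (down 0): focus=K path=0 depth=1 children=['O', 'P'] left=[] right=['G'] parent=H
Step 7 (down 1): focus=P path=0/1 depth=2 children=[] left=['O'] right=[] parent=K
Step 8 (left): focus=O path=0/0 depth=2 children=['I'] left=[] right=['P'] parent=K

Answer: O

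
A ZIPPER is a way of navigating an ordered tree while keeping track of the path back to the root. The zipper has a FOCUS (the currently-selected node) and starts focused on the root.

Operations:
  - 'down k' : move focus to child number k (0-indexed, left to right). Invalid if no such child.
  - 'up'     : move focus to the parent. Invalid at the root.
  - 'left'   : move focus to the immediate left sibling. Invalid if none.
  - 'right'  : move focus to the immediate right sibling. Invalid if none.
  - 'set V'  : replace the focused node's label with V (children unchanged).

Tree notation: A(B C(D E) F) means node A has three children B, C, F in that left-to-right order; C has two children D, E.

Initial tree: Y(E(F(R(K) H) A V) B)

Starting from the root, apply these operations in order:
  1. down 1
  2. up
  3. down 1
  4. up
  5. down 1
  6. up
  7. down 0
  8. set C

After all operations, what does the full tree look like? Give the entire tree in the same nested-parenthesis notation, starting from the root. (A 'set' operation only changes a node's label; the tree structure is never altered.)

Answer: Y(C(F(R(K) H) A V) B)

Derivation:
Step 1 (down 1): focus=B path=1 depth=1 children=[] left=['E'] right=[] parent=Y
Step 2 (up): focus=Y path=root depth=0 children=['E', 'B'] (at root)
Step 3 (down 1): focus=B path=1 depth=1 children=[] left=['E'] right=[] parent=Y
Step 4 (up): focus=Y path=root depth=0 children=['E', 'B'] (at root)
Step 5 (down 1): focus=B path=1 depth=1 children=[] left=['E'] right=[] parent=Y
Step 6 (up): focus=Y path=root depth=0 children=['E', 'B'] (at root)
Step 7 (down 0): focus=E path=0 depth=1 children=['F', 'A', 'V'] left=[] right=['B'] parent=Y
Step 8 (set C): focus=C path=0 depth=1 children=['F', 'A', 'V'] left=[] right=['B'] parent=Y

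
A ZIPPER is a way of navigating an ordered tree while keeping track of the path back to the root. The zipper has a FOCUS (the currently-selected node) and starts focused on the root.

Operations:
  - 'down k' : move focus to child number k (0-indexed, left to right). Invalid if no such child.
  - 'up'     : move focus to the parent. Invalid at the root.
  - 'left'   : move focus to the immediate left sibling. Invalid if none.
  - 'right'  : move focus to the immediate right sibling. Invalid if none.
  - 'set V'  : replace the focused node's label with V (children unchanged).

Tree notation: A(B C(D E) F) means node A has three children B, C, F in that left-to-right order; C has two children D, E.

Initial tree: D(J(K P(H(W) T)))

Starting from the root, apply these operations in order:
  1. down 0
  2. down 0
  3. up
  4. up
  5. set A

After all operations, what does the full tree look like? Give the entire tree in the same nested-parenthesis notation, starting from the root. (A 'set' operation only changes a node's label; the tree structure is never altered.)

Step 1 (down 0): focus=J path=0 depth=1 children=['K', 'P'] left=[] right=[] parent=D
Step 2 (down 0): focus=K path=0/0 depth=2 children=[] left=[] right=['P'] parent=J
Step 3 (up): focus=J path=0 depth=1 children=['K', 'P'] left=[] right=[] parent=D
Step 4 (up): focus=D path=root depth=0 children=['J'] (at root)
Step 5 (set A): focus=A path=root depth=0 children=['J'] (at root)

Answer: A(J(K P(H(W) T)))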